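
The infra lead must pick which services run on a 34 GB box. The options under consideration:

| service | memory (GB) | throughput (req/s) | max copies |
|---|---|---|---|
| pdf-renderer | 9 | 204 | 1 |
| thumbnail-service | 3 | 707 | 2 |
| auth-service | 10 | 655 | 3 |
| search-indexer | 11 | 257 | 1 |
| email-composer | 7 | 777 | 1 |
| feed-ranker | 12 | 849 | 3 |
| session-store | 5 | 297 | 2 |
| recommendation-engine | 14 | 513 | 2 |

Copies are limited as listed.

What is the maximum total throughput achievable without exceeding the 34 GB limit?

A density-first pass picks 2×thumbnail-service + email-composer + feed-ranker + session-store — 3337 at 30 GB.
The 17 GB tied up in feed-ranker and session-store is better spent on 2×auth-service — total rises to 3501 (33 GB).

3501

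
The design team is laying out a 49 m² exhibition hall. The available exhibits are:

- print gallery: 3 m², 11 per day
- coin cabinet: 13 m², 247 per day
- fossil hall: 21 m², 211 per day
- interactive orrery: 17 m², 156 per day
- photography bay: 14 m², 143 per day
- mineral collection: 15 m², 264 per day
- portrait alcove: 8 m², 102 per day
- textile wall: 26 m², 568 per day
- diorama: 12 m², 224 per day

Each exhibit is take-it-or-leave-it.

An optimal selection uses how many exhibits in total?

The maximum expected visitors within 49 m² is 934.
For example mineral collection + portrait alcove + textile wall achieves it, using 49 m².
Any selection reaching 934 contains exactly 3 exhibits.

3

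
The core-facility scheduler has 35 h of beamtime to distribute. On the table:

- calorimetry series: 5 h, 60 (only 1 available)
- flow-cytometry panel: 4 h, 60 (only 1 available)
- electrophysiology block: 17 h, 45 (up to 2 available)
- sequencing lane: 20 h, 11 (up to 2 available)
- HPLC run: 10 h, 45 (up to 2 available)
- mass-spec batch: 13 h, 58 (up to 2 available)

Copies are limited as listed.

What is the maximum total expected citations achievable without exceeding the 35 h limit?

Taking the top-ratio experiments first gives calorimetry series + flow-cytometry panel + 2×HPLC run for 210 (29 h).
Dropping 2×HPLC run frees 20 h; slotting in 2×mass-spec batch (26 h) lifts the total to 236 at 35 h.

236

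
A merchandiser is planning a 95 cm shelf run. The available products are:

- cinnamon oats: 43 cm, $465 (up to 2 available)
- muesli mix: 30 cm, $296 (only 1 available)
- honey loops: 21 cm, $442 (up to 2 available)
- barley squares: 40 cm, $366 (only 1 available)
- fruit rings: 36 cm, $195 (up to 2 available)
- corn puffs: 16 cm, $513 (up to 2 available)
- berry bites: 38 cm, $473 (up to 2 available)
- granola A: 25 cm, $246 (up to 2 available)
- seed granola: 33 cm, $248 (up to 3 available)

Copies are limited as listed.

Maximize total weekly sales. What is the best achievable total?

Filling by ratio: 2×honey loops + 2×corn puffs for 1910, with 21 cm left unused.
Replace honey loops with berry bites: the trade gains 31 net, giving 1941 at 91 cm.

1941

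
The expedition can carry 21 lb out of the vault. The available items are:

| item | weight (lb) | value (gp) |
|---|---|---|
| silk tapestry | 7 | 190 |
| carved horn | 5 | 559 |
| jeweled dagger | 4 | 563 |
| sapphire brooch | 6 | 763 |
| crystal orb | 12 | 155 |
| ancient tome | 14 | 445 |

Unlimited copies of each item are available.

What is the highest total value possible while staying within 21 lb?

Density check — jeweled dagger 140.75, sapphire brooch 127.17, carved horn 111.80 are the best per lb.
Taking 5×jeweled dagger: 20 lb used, 2815 in value.
Every other selection either busts 21 lb or fails to beat 2815.

2815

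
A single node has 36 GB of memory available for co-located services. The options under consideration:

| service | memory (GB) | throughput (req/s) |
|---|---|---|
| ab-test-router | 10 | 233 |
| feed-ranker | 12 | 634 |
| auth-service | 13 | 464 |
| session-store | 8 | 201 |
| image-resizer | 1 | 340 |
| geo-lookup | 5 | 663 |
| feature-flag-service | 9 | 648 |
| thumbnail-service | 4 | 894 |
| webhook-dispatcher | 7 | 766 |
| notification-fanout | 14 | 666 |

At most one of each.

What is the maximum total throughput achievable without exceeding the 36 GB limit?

A density-first pass picks session-store + image-resizer + geo-lookup + feature-flag-service + thumbnail-service + webhook-dispatcher — 3512 at 34 GB.
The 8 GB tied up in session-store is better spent on ab-test-router — total rises to 3544 (36 GB).

3544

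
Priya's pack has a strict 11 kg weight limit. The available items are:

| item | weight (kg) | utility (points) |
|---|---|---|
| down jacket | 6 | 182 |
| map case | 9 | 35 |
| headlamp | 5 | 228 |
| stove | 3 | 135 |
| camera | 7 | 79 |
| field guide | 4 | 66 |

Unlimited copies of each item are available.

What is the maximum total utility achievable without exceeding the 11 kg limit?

498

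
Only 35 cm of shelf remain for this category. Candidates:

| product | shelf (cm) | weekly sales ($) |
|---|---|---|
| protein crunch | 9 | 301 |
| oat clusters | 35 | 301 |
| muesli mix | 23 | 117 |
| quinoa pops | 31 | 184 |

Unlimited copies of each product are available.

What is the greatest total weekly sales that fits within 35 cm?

903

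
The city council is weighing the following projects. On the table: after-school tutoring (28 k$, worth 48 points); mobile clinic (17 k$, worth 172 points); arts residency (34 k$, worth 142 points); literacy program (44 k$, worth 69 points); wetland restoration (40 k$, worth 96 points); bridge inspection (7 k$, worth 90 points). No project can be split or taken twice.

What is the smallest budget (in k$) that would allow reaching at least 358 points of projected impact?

Need the lightest bundle worth ≥ 358.
mobile clinic + arts residency + bridge inspection: 404 projected impact at 58 k$.
Below 58 k$ the best achievable stays under 358.

58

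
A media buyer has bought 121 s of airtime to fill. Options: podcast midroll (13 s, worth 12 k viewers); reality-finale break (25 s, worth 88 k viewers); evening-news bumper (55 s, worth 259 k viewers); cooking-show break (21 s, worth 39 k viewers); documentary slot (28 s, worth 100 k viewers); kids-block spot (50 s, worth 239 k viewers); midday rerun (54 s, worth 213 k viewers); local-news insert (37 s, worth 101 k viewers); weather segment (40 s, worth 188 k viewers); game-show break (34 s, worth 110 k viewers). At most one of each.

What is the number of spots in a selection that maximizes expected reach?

3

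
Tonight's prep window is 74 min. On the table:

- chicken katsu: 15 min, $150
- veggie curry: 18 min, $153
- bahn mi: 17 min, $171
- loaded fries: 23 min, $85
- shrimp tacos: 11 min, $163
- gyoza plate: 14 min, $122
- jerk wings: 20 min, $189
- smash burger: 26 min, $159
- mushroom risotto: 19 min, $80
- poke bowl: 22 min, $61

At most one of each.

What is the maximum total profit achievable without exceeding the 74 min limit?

682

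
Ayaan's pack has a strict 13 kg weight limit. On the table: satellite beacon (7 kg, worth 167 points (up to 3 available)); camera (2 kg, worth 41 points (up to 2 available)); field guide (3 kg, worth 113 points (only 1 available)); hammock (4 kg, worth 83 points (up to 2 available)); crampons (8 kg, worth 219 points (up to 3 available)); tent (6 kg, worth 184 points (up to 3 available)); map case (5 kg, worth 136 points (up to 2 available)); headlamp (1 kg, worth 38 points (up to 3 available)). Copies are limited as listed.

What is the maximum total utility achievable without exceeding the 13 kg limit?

414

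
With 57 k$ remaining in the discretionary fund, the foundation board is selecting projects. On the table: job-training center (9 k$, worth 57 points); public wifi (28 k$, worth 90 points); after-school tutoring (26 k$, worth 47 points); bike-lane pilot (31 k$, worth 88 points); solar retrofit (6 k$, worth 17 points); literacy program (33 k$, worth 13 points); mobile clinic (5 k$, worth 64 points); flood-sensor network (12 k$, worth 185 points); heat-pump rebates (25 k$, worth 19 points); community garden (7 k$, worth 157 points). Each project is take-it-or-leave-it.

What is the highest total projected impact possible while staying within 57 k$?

The ratio heuristic lands on job-training center + solar retrofit + mobile clinic + flood-sensor network + community garden (480) but leaves 18 k$ idle.
Dropping job-training center and solar retrofit frees 15 k$; slotting in public wifi (28 k$) lifts the total to 496 at 52 k$.
An exhaustive check of the 1024 subsets confirms 496.

496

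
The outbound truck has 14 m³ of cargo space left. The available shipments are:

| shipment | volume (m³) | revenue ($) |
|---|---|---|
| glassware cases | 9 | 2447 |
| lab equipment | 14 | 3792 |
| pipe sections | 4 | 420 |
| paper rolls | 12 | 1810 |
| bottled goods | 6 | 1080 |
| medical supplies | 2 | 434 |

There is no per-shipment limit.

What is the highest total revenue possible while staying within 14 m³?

3792

By revenue per m³: glassware cases 271.89, lab equipment 270.86, medical supplies 217.00, bottled goods 180.00 lead.
A density-first pass picks glassware cases + 2×medical supplies — 3315 at 13 m³.
Replace glassware cases and 2×medical supplies with lab equipment: the trade gains 477 net, giving 3792 at 14 m³.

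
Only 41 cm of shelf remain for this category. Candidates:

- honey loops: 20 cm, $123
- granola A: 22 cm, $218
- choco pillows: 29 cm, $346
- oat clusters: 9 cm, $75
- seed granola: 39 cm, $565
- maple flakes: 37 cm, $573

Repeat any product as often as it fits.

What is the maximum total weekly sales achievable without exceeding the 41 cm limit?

573

Best packing: maple flakes — 37 cm, 573 total.
Nothing else within 41 cm beats 573.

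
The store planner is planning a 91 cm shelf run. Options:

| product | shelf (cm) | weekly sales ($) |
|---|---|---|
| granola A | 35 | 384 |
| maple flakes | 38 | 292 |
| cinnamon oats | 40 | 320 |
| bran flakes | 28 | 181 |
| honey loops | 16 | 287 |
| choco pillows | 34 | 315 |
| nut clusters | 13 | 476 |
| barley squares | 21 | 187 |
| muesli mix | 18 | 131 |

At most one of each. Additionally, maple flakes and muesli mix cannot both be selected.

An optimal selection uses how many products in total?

Best achievable weekly sales is 1334.
One optimal bundle: granola A + honey loops + nut clusters + barley squares (85 cm).
All optima have 4 products.

4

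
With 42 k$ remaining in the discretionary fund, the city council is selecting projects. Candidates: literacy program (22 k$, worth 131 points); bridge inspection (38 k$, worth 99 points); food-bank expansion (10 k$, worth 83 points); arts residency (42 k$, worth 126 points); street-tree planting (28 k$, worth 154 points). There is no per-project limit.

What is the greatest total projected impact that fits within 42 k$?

Taking 4×food-bank expansion: 40 k$ used, 332 in projected impact.
No other feasible combination exceeds 332.

332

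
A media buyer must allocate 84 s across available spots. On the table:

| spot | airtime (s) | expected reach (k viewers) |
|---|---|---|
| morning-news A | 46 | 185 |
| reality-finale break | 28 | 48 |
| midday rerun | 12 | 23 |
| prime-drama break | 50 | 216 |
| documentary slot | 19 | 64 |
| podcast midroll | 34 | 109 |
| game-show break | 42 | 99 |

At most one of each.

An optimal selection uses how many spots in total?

Best achievable expected reach is 325.
prime-drama break + podcast midroll hits 325 at 84 s.
Any selection reaching 325 contains exactly 2 spots.

2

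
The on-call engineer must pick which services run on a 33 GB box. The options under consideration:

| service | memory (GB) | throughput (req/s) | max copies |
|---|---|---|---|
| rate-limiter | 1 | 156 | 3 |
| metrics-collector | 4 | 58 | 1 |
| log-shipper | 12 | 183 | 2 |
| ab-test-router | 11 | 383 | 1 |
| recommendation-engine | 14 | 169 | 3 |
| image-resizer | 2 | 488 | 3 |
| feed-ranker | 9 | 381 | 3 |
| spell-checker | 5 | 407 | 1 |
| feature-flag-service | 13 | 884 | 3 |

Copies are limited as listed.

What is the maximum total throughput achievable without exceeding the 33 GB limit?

3388

The ratio heuristic lands on 3×rate-limiter + metrics-collector + 3×image-resizer + spell-checker + feature-flag-service (3281) but leaves 2 GB idle.
Replace 2×rate-limiter and metrics-collector and spell-checker with feature-flag-service: the trade gains 107 net, giving 3388 at 33 GB.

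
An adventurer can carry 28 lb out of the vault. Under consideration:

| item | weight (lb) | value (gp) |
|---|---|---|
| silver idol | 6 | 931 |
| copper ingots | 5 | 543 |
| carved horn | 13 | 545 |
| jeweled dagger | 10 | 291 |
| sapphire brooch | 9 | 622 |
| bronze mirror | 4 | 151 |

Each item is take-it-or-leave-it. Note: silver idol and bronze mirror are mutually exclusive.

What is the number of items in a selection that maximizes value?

The maximum value within 28 lb is 2098.
One optimal bundle: silver idol + carved horn + sapphire brooch (28 lb).
Every optimal selection uses 3 items.

3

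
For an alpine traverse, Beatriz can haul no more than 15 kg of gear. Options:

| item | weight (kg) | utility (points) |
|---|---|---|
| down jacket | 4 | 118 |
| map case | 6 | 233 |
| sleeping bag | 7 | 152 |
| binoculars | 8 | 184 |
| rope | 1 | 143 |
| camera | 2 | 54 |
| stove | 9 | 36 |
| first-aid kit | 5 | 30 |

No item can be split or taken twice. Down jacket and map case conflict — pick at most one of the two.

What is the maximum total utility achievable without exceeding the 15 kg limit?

By utility per kg: rope 143.00, map case 38.83, down jacket 29.50, camera 27.00 lead.
Best packing: map case + binoculars + rope — 15 kg, 560 total.

560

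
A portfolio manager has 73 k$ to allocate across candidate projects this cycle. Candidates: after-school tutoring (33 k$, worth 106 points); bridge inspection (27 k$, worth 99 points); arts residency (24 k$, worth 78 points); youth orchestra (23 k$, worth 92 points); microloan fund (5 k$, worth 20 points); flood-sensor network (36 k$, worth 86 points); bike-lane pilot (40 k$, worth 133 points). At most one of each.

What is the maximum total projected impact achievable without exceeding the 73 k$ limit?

252

Density check — youth orchestra 4.00, microloan fund 4.00, bridge inspection 3.67, bike-lane pilot 3.33 are the best per k$.
Taking the top-ratio projects first gives bridge inspection + youth orchestra + microloan fund for 211 (55 k$).
The 23 k$ tied up in youth orchestra is better spent on bike-lane pilot — total rises to 252 (72 k$).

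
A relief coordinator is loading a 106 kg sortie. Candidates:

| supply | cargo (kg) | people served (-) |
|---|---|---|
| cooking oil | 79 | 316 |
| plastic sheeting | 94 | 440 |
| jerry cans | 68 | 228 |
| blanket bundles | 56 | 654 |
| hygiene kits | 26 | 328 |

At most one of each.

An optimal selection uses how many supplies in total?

2

Optimal total is 982.
For example blanket bundles + hygiene kits achieves it, using 82 kg.
All optima have 2 supplies.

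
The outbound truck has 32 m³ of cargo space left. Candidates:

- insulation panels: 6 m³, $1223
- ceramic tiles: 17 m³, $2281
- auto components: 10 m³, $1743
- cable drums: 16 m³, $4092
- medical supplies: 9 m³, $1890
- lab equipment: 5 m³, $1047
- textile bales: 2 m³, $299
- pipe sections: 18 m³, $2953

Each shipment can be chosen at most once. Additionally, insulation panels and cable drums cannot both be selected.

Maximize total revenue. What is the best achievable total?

Taking cable drums + medical supplies + lab equipment + textile bales: 32 m³ used, 7328 in revenue.
Runner-up cable drums + medical supplies + lab equipment tops out at 7029.

7328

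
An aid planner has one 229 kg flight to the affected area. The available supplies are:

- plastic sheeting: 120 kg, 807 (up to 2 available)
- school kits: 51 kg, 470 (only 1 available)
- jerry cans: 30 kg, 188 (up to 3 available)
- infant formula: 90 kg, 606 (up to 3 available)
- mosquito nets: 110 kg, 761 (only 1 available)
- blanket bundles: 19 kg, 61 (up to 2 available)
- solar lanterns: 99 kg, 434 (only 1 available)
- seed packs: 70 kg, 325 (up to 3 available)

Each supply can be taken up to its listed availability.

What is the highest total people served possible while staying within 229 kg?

The ratio ordering already packs tightly: school kits + 2×jerry cans + mosquito nets, 221 kg, 1607.
No other feasible combination exceeds 1607.

1607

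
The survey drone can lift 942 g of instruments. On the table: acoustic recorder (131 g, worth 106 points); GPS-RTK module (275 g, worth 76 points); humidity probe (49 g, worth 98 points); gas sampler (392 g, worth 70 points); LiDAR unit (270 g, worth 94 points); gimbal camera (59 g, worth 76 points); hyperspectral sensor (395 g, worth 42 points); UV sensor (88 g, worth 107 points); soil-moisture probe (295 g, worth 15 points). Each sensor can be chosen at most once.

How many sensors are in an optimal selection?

Best achievable data value is 557.
For example acoustic recorder + GPS-RTK module + humidity probe + LiDAR unit + gimbal camera + UV sensor achieves it, using 872 g.
Any selection reaching 557 contains exactly 6 sensors.

6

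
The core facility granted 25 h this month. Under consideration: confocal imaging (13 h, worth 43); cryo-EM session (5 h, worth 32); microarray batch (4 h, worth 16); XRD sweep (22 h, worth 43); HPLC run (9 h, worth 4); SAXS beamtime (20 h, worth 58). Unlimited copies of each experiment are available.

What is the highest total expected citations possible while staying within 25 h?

160

5×cryo-EM session uses 25 of the 25 h and totals 160.
No other feasible combination exceeds 160.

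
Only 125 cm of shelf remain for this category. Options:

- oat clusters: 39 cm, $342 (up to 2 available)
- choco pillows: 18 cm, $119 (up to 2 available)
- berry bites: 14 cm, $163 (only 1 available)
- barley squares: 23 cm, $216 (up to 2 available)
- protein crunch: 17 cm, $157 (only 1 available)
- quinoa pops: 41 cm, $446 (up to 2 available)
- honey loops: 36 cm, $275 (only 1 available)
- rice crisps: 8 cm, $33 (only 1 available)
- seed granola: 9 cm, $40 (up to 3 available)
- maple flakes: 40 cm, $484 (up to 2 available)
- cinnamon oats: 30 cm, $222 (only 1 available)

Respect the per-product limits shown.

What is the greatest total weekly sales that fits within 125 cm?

1414

By weekly sales per cm: maple flakes 12.10, berry bites 11.64, quinoa pops 10.88 lead.
A density-first pass picks berry bites + barley squares + rice crisps + 2×maple flakes — 1380 at 125 cm.
Replace berry bites and barley squares and rice crisps with quinoa pops: the trade gains 34 net, giving 1414 at 121 cm.
No other feasible combination exceeds 1414.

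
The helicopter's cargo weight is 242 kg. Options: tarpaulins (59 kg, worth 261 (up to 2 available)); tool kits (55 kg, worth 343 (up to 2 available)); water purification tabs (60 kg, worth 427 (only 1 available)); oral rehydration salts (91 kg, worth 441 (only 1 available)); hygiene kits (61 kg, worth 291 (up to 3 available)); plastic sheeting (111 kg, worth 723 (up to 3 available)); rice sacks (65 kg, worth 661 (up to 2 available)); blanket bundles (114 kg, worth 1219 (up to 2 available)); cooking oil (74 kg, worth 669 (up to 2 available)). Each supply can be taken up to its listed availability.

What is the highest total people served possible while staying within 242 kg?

2438

2×blanket bundles uses 228 of the 242 kg and totals 2438.
The spare 14 kg is too small for any remaining supply, and no exchange beats 2438.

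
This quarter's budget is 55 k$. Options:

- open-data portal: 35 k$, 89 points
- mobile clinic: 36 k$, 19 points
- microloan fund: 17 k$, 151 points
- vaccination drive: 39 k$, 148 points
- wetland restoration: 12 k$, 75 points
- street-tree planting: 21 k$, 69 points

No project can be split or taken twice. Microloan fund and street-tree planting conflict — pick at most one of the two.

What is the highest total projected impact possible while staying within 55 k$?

240

Open-data portal + microloan fund uses 52 of the 55 k$ and totals 240.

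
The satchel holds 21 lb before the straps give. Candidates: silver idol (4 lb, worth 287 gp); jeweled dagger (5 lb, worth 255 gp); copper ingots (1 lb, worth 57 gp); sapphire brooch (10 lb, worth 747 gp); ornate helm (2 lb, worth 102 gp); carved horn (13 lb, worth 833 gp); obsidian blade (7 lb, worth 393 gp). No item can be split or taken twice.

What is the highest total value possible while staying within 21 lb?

Filling by ratio: silver idol + jeweled dagger + copper ingots + sapphire brooch for 1346, with 1 lb left unused.
The 6 lb tied up in jeweled dagger and copper ingots is better spent on obsidian blade — total rises to 1427 (21 lb).
Nothing else within 21 lb beats 1427.

1427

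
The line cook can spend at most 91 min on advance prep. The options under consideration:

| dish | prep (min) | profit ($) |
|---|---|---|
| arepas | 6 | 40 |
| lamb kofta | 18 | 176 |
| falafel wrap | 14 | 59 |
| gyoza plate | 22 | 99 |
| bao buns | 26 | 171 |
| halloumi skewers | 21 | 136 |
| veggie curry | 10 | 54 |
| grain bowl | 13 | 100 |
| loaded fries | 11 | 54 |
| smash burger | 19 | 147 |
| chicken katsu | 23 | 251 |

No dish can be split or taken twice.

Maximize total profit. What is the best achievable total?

Arepas + lamb kofta + veggie curry + grain bowl + smash burger + chicken katsu uses 89 of the 91 min and totals 768.
An exhaustive check of the 2048 subsets confirms 768.

768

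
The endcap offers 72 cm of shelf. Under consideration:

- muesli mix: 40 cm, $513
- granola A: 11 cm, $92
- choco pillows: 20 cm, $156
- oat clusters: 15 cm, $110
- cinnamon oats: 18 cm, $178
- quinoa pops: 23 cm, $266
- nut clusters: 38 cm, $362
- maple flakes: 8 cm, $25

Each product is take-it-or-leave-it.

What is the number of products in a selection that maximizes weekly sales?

Best achievable weekly sales is 804.
For example muesli mix + quinoa pops + maple flakes achieves it, using 71 cm.
Every optimal selection uses 3 products.

3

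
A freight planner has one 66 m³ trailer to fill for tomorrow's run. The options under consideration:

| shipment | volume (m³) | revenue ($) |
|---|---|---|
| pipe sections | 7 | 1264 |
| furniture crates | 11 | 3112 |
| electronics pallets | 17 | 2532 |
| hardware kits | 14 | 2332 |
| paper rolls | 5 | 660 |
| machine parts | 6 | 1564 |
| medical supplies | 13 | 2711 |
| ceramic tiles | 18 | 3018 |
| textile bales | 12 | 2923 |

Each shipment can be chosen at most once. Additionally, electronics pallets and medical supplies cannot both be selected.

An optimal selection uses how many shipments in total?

Optimal total is 13988.
For example furniture crates + paper rolls + machine parts + medical supplies + ceramic tiles + textile bales achieves it, using 65 m³.
Any selection reaching 13988 contains exactly 6 shipments.

6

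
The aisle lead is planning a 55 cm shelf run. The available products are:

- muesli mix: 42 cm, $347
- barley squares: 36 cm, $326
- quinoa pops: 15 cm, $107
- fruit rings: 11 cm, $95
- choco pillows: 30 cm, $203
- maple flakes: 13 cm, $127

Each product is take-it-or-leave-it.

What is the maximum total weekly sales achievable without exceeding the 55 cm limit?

Greedy by ratio would take barley squares + maple flakes: 49 cm used, total 453.
Replace barley squares with muesli mix: the trade gains 21 net, giving 474 at 55 cm.

474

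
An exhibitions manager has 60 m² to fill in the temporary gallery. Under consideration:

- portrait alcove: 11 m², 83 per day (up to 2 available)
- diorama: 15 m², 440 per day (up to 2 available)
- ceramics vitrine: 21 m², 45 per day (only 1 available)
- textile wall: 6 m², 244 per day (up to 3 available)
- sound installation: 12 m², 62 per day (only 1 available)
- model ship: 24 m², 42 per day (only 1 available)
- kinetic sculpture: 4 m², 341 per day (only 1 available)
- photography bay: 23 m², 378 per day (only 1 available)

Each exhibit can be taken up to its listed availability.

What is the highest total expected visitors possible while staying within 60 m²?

1953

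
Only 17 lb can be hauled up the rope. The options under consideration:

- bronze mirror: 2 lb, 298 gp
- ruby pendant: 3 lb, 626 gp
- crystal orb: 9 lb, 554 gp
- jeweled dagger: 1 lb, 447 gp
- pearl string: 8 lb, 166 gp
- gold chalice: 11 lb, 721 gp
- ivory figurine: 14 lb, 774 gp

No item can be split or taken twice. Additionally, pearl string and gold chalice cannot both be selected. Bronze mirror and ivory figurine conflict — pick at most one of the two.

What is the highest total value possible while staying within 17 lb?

2092

Best packing: bronze mirror + ruby pendant + jeweled dagger + gold chalice — 17 lb, 2092 total.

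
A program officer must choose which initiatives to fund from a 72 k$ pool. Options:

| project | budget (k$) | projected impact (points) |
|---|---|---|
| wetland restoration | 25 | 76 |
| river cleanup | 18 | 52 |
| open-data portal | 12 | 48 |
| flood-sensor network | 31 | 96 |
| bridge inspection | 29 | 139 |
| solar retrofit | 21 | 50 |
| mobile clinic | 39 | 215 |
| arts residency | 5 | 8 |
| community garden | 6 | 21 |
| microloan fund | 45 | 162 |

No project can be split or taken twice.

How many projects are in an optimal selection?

Best achievable projected impact is 354.
For example bridge inspection + mobile clinic achieves it, using 68 k$.
Any selection reaching 354 contains exactly 2 projects.

2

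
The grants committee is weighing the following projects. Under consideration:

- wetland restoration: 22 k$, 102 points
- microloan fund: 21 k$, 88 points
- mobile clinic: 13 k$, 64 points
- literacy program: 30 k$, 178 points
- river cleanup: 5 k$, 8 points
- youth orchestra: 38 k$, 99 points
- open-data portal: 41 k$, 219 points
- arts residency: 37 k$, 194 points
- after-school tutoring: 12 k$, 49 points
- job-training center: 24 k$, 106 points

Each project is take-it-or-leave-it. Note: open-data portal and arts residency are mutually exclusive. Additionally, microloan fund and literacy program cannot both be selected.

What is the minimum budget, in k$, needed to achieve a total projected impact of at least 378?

71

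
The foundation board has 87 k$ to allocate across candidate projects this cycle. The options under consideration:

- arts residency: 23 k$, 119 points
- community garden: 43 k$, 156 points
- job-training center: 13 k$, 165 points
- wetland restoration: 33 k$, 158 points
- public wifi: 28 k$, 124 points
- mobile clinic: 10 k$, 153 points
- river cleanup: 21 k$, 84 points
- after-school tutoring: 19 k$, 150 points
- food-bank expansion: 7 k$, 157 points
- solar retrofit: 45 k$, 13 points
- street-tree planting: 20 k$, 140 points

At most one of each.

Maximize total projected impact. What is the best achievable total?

783

A density-first pass picks job-training center + mobile clinic + after-school tutoring + food-bank expansion + street-tree planting — 765 at 69 k$.
The 20 k$ tied up in street-tree planting is better spent on wetland restoration — total rises to 783 (82 k$).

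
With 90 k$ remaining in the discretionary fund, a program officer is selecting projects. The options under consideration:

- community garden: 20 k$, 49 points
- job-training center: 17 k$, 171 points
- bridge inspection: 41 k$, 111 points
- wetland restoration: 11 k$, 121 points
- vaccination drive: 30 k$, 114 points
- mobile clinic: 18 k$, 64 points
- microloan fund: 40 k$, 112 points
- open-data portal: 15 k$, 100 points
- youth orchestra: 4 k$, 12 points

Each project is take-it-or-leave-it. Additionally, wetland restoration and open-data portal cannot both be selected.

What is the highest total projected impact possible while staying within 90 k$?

Density check — wetland restoration 11.00, job-training center 10.06, open-data portal 6.67, vaccination drive 3.80 are the best per k$.
Best packing: job-training center + wetland restoration + vaccination drive + mobile clinic + youth orchestra — 80 k$, 482 total.
The closest alternative, job-training center + wetland restoration + mobile clinic + microloan fund + youth orchestra, reaches only 480.

482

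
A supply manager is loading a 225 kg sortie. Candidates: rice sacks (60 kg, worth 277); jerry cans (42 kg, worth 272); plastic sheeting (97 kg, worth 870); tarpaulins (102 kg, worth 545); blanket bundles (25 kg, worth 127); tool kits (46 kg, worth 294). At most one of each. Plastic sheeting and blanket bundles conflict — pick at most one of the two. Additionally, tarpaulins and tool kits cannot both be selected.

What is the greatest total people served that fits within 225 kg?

Ranking by ratio (people served/kg): plastic sheeting 8.97, jerry cans 6.48, tool kits 6.39.
Rice sacks + plastic sheeting + tool kits uses 203 of the 225 kg and totals 1441.
Nothing else feasible within 225 kg beats 1441.

1441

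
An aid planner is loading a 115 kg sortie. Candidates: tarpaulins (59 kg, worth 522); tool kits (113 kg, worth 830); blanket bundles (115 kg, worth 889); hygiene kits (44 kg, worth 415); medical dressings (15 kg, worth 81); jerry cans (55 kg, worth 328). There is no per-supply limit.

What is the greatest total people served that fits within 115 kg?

937

The ratio heuristic lands on 2×hygiene kits + medical dressings (911) but leaves 12 kg idle.
Replace hygiene kits and medical dressings with tarpaulins: the trade gains 26 net, giving 937 at 103 kg.
The spare 12 kg is too small for any remaining supply, and no exchange beats 937.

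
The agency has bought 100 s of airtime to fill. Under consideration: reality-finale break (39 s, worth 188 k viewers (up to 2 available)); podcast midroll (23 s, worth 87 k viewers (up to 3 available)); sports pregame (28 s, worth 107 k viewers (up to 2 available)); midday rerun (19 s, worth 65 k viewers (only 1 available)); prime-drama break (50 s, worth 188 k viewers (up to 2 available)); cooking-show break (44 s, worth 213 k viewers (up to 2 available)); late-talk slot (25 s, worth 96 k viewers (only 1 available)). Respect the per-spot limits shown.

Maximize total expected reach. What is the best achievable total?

441

The ratio heuristic lands on 2×cooking-show break (426) but leaves 12 s idle.
Dropping 2×cooking-show break frees 88 s; slotting in 2×reality-finale break + midday rerun (97 s) lifts the total to 441 at 97 s.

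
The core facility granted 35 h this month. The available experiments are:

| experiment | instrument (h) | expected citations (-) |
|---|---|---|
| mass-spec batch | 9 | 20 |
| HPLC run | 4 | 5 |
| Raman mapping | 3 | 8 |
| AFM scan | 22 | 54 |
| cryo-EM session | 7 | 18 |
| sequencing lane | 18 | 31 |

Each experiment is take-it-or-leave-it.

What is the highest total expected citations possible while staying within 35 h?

By expected citations per h: Raman mapping 2.67, cryo-EM session 2.57, AFM scan 2.45 lead.
Greedy by ratio would take Raman mapping + AFM scan + cryo-EM session: 32 h used, total 80.
The 7 h tied up in cryo-EM session is better spent on mass-spec batch — total rises to 82 (34 h).
The spare 1 h is too small for any remaining experiment, and no exchange beats 82.

82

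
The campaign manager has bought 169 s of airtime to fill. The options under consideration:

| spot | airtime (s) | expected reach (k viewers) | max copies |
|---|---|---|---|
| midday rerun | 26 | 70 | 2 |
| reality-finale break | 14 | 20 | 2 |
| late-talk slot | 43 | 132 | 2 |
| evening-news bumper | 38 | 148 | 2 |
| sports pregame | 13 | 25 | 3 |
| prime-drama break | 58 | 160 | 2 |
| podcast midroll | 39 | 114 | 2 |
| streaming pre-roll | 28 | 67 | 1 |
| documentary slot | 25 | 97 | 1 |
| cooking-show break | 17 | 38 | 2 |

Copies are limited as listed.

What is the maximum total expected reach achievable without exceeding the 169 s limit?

The ratio heuristic lands on late-talk slot + 2×evening-news bumper + documentary slot + cooking-show break (563) but leaves 8 s idle.
Replace late-talk slot and cooking-show break with midday rerun + podcast midroll: the trade gains 14 net, giving 577 at 166 s.
Every other selection either busts 169 s or exceeds an availability limit or fails to beat 577.

577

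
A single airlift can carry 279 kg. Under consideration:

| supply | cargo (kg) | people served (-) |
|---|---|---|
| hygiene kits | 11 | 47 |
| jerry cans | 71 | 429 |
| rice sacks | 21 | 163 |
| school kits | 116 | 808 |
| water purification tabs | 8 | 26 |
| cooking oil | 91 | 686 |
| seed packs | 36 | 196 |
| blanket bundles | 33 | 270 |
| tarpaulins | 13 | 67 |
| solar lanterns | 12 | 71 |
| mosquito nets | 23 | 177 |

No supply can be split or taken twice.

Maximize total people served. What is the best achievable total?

The ratio heuristic lands on hygiene kits + jerry cans + rice sacks + cooking oil + blanket bundles + tarpaulins + solar lanterns + mosquito nets (1910) but leaves 4 kg idle.
Reworking the packing: school kits + cooking oil + blanket bundles + solar lanterns + mosquito nets uses 275 kg and improves the total to 2012.
That's the maximum — no swap from here does better than 2012.

2012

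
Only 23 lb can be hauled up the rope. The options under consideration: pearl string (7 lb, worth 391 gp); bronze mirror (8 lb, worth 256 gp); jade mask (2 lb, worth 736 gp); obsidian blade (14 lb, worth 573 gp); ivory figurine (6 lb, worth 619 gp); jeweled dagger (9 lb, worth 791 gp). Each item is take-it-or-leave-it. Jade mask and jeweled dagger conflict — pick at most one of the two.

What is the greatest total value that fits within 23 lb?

Taking pearl string + bronze mirror + jade mask + ivory figurine: 23 lb used, 2002 in value.
That's the maximum — no feasible swap from here does better than 2002.

2002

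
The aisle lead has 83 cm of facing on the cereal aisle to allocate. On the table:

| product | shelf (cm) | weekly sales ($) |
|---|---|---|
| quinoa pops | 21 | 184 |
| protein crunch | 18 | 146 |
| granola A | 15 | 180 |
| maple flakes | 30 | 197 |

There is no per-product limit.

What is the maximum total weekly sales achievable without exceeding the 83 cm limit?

Greedy by ratio would take 5×granola A: 75 cm used, total 900.
The 15 cm tied up in granola A is better spent on quinoa pops — total rises to 904 (81 cm).

904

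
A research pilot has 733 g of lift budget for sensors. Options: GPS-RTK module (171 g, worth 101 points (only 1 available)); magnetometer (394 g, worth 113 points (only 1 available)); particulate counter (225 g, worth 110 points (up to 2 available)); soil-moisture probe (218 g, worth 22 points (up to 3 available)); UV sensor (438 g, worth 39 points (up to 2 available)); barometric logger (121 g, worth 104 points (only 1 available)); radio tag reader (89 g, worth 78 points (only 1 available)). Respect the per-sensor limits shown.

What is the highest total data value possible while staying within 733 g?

Filling by ratio: GPS-RTK module + particulate counter + barometric logger + radio tag reader for 393, with 127 g left unused.
Replace GPS-RTK module with particulate counter: the trade gains 9 net, giving 402 at 660 g.
Every other selection either busts 733 g or exceeds an availability limit or fails to beat 402.

402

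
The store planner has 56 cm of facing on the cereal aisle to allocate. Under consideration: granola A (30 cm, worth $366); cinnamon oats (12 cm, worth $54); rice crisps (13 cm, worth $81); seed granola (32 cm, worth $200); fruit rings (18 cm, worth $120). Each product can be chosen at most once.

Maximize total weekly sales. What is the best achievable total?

By weekly sales per cm: granola A 12.20, fruit rings 6.67, seed granola 6.25, rice crisps 6.23 lead.
Filling by ratio: granola A + fruit rings for 486, with 8 cm left unused.
Replace fruit rings with cinnamon oats + rice crisps: the trade gains 15 net, giving 501 at 55 cm.
Next best is granola A + fruit rings at 486 (48 cm) — short by 15.

501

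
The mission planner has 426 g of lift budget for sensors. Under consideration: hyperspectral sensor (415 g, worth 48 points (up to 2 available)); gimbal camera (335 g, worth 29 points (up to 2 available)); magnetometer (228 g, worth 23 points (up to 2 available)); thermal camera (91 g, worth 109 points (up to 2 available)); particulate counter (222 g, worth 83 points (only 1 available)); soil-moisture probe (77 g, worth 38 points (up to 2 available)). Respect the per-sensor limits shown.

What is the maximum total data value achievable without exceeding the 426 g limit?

Taking the top-ratio sensors first gives 2×thermal camera + 2×soil-moisture probe for 294 (336 g).
Dropping 2×soil-moisture probe frees 154 g; slotting in particulate counter (222 g) lifts the total to 301 at 404 g.
No other feasible combination exceeds 301.

301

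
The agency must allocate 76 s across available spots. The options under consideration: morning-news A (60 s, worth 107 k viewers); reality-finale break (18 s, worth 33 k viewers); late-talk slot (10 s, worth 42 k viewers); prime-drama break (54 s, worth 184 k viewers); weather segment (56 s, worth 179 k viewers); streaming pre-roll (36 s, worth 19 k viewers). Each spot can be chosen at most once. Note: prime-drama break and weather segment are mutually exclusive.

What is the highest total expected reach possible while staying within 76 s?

226

The ratio ordering already packs tightly: late-talk slot + prime-drama break, 64 s, 226.
The spare 12 s is too small for any remaining spot, and no feasible exchange beats 226.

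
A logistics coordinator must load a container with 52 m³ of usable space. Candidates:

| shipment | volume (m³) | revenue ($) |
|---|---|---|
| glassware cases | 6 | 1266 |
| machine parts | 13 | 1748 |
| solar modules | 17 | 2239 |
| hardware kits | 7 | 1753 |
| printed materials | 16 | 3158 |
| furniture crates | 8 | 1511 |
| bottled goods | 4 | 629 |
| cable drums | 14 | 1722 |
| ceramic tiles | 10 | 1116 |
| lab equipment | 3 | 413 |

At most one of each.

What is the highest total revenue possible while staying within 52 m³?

9436

Greedy by ratio would take glassware cases + hardware kits + printed materials + furniture crates + bottled goods + lab equipment: 44 m³ used, total 8730.
The 7 m³ tied up in bottled goods and lab equipment is better spent on machine parts — total rises to 9436 (50 m³).
That's the maximum — no swap from here does better than 9436.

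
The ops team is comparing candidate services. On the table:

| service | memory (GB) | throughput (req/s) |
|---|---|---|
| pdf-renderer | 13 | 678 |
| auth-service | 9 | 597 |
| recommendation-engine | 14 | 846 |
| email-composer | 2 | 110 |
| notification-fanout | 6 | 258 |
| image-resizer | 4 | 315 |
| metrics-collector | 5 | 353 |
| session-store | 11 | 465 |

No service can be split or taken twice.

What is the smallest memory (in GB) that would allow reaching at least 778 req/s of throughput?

11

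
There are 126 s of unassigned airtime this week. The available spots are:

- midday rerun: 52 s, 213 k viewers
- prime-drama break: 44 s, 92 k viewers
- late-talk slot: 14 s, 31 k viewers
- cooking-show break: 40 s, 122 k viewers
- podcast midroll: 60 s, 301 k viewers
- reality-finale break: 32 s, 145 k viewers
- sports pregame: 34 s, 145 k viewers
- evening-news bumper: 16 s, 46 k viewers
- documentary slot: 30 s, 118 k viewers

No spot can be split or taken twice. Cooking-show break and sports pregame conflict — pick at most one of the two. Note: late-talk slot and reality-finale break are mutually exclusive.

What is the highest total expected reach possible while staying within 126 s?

Best packing: podcast midroll + reality-finale break + sports pregame — 126 s, 591 total.
The closest alternative, podcast midroll + reality-finale break + documentary slot, reaches only 564.

591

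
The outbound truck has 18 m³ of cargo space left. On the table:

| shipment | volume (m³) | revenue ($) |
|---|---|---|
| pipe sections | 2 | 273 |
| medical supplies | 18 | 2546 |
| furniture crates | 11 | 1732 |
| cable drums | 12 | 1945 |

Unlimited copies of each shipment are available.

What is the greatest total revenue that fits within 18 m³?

The ratio ordering already packs tightly: 3×pipe sections + cable drums, 18 m³, 2764.

2764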